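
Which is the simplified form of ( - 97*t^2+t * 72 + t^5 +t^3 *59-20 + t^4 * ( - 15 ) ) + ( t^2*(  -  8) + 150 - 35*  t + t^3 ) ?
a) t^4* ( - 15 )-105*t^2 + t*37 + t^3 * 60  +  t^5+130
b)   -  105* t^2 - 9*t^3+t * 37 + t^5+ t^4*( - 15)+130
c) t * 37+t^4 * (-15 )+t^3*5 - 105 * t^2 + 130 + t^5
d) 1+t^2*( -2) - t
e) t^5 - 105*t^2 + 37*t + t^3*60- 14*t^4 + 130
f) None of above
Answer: a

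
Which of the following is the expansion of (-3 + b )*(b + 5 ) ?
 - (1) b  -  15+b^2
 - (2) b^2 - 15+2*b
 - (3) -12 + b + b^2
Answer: 2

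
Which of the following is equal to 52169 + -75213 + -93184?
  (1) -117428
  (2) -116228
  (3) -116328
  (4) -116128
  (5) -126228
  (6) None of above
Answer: 2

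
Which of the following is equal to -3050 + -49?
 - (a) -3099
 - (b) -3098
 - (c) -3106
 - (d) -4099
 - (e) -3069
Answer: a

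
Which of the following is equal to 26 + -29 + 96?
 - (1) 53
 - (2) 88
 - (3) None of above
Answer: 3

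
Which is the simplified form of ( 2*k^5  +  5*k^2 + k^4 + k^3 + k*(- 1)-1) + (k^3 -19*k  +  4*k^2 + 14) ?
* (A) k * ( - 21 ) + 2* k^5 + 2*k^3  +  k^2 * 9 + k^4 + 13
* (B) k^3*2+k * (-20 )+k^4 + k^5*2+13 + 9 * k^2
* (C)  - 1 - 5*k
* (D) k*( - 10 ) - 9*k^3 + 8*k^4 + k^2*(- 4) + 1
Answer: B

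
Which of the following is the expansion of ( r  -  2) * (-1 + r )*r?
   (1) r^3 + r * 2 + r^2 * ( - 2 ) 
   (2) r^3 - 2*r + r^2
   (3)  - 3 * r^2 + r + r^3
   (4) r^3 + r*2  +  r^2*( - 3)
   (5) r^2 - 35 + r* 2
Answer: 4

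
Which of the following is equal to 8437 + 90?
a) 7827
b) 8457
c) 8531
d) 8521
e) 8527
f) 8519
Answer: e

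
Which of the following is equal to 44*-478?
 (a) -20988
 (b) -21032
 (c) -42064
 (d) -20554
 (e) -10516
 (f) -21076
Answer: b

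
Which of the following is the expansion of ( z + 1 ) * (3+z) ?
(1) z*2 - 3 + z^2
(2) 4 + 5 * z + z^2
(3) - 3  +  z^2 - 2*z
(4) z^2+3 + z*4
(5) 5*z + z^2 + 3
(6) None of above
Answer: 4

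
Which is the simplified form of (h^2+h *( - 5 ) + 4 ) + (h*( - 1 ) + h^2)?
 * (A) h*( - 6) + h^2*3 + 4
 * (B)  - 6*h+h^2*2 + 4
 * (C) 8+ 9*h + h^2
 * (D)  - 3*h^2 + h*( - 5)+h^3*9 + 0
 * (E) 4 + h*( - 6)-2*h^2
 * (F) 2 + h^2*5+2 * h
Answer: B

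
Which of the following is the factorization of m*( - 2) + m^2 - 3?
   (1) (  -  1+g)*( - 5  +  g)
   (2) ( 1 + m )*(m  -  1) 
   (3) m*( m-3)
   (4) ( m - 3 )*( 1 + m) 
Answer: 4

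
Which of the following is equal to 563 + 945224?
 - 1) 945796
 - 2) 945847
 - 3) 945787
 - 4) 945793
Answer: 3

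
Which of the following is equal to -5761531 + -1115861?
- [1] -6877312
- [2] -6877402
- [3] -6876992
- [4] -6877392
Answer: 4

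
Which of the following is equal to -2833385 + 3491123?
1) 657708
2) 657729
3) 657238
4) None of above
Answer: 4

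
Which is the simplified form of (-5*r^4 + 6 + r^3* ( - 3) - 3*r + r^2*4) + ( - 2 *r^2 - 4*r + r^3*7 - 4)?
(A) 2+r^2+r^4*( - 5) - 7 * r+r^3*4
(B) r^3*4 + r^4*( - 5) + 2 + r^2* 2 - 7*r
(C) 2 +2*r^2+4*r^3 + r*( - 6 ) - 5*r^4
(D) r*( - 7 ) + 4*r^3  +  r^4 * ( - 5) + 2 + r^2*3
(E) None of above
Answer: B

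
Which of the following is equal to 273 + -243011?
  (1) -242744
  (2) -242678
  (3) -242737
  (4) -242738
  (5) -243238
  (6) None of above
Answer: 4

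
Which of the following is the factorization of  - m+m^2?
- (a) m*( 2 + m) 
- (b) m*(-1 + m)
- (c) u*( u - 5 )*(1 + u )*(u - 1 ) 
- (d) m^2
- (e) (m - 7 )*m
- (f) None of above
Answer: b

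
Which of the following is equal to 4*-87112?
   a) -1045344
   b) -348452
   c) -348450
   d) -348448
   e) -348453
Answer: d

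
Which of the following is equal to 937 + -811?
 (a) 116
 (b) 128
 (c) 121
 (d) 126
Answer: d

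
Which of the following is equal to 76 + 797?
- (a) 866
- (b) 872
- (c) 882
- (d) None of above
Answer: d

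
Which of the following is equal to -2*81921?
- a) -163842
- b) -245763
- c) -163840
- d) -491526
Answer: a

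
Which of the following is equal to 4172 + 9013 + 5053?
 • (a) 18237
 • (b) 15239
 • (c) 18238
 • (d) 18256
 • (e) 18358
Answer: c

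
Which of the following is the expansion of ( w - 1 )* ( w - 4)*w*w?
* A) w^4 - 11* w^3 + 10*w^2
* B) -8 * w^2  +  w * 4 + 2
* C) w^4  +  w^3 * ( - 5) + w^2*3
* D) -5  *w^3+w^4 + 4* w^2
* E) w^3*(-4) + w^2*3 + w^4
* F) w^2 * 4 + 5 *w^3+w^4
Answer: D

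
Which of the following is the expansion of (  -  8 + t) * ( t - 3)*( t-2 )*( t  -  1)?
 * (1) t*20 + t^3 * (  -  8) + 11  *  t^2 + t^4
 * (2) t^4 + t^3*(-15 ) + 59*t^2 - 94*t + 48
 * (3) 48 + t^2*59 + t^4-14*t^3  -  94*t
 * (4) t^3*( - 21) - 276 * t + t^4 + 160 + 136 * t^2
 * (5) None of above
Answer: 3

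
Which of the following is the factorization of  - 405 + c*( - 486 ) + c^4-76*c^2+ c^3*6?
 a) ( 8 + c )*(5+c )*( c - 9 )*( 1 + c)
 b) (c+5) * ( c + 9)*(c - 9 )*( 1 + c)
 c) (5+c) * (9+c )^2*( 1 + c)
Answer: b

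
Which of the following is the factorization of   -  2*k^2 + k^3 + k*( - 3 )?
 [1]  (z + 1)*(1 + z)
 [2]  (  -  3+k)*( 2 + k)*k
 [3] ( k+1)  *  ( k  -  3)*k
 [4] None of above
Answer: 3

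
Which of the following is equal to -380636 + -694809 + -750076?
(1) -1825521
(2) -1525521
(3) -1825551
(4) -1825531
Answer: 1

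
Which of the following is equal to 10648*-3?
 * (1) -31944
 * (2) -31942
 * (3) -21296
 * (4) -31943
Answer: 1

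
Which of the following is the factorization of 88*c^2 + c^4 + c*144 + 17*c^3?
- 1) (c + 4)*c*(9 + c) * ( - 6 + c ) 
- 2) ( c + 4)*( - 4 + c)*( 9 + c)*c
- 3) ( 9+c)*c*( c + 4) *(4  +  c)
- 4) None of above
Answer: 3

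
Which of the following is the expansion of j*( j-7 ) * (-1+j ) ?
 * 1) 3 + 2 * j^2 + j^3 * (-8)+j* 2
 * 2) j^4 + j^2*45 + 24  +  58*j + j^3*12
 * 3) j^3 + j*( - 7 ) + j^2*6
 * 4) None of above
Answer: 4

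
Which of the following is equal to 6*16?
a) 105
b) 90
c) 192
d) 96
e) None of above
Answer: d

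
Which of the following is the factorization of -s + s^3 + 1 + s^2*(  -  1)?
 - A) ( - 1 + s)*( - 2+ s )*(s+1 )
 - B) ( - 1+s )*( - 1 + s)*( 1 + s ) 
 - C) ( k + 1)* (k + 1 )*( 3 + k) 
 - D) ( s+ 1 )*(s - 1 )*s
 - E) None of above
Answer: B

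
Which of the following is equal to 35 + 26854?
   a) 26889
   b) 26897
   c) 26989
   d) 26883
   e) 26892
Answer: a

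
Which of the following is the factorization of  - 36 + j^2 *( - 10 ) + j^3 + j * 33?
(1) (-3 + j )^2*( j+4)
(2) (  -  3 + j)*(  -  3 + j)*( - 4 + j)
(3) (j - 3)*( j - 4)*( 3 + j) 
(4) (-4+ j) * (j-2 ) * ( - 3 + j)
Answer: 2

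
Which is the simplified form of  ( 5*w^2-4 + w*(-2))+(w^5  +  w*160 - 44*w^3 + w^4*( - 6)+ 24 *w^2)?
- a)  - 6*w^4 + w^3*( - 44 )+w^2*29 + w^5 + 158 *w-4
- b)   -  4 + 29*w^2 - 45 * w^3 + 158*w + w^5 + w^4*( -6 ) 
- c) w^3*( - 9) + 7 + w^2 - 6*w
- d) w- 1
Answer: a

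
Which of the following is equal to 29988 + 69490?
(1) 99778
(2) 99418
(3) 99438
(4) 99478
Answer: 4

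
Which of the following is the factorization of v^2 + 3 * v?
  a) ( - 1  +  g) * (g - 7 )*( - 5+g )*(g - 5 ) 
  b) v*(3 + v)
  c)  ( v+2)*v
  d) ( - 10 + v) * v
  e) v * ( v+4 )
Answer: b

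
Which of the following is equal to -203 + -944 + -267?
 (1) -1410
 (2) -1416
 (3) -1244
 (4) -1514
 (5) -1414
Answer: 5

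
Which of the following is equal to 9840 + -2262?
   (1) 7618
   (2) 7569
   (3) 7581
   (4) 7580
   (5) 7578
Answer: 5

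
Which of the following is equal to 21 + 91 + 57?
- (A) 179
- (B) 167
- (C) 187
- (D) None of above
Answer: D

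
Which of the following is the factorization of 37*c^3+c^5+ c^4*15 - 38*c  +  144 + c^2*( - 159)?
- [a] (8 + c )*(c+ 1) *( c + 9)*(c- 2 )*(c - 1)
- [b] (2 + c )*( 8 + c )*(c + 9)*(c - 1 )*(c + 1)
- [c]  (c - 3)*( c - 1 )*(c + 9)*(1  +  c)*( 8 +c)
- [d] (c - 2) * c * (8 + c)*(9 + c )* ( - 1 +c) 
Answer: a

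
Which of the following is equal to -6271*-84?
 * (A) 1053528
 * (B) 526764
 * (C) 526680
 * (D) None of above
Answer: B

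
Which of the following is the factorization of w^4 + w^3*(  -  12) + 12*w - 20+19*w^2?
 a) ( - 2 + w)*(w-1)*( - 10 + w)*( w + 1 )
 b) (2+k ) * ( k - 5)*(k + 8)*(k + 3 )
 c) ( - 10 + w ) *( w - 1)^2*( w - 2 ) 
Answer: a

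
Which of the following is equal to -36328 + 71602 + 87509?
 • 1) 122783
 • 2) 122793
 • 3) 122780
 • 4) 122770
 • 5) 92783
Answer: 1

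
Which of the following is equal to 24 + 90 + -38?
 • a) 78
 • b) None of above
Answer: b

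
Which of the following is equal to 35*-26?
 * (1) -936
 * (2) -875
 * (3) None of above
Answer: 3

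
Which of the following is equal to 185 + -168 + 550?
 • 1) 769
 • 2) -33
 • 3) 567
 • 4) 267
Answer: 3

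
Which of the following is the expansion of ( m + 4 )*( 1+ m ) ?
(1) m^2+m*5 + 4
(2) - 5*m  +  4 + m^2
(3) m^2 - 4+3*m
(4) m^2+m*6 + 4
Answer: 1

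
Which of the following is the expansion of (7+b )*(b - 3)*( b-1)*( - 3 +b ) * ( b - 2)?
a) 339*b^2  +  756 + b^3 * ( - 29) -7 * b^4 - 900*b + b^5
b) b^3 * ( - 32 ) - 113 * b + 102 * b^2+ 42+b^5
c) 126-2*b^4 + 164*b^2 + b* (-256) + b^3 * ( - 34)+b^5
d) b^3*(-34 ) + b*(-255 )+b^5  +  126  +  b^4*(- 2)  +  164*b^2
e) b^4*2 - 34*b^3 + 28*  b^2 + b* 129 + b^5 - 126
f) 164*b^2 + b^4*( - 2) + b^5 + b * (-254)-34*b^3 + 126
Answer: d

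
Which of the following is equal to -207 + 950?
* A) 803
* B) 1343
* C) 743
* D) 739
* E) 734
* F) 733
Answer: C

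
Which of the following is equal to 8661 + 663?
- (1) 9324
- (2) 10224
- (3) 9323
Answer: 1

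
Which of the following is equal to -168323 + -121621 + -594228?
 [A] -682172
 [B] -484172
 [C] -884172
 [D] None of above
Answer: C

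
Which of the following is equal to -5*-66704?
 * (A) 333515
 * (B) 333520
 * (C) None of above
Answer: B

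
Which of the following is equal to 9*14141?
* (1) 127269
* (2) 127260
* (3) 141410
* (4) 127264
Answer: 1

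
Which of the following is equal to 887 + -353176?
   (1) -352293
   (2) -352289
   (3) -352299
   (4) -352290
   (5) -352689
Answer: 2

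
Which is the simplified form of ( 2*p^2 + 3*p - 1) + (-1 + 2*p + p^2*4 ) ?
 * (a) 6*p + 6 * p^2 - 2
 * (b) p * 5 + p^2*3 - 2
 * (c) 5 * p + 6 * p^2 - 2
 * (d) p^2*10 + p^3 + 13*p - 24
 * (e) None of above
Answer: c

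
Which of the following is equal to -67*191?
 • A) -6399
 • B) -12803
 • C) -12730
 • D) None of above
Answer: D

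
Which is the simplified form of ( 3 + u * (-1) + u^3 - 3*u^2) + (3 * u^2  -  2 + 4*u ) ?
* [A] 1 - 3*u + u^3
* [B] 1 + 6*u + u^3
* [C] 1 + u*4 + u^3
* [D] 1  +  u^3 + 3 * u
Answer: D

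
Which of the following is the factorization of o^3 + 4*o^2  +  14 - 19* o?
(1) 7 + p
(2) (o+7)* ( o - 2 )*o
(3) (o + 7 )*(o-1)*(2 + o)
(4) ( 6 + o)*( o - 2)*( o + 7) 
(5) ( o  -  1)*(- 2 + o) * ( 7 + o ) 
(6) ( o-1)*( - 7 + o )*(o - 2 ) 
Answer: 5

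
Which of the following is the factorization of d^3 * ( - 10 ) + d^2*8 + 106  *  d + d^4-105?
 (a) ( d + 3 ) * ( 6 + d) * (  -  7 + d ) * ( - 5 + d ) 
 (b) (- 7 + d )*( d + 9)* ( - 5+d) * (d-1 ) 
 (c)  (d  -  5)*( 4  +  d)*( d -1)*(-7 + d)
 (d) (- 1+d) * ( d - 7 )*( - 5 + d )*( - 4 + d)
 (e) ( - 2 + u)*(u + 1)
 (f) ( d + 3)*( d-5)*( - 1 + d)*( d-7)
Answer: f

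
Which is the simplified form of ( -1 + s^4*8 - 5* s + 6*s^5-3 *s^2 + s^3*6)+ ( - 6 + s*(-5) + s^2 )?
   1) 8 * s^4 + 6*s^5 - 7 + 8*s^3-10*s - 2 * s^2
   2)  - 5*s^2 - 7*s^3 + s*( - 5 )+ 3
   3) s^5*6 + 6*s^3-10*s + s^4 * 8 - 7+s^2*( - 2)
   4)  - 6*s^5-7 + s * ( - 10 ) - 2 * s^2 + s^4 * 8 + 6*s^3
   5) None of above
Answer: 3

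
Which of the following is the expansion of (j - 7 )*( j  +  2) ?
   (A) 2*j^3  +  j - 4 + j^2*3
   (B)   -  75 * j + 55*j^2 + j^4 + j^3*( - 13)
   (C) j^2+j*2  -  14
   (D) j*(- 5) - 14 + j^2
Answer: D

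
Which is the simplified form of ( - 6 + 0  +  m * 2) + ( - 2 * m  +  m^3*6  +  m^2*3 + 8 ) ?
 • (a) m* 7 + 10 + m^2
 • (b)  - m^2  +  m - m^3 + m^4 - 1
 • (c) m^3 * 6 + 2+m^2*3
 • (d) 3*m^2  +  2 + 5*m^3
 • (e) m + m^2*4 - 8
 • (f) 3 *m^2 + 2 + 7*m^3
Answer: c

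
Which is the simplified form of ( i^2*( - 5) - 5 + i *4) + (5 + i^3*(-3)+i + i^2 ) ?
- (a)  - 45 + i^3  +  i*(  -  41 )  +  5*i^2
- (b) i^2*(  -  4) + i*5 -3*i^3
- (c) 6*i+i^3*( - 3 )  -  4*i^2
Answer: b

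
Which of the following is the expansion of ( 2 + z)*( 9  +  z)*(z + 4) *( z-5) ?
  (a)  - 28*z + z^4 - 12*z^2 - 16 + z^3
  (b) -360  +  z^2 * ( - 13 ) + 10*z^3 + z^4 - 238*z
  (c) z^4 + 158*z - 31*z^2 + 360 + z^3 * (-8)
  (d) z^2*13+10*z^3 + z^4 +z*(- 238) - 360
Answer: b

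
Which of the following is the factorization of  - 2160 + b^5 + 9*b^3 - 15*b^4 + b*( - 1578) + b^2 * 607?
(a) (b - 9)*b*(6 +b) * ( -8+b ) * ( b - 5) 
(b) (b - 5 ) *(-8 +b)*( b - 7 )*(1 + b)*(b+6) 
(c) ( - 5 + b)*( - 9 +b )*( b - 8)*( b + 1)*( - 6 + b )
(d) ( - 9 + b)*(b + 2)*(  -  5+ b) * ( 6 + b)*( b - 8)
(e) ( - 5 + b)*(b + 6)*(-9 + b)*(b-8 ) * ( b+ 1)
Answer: e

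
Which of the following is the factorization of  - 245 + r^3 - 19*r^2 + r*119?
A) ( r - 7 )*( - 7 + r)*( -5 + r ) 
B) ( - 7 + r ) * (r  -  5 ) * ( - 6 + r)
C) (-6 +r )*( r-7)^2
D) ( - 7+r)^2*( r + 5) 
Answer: A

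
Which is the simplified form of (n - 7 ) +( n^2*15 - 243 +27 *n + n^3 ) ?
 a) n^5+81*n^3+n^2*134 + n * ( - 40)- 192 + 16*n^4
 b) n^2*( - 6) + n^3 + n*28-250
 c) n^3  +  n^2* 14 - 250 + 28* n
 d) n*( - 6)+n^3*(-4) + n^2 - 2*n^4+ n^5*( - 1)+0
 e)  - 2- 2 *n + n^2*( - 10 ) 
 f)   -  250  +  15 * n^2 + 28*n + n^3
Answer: f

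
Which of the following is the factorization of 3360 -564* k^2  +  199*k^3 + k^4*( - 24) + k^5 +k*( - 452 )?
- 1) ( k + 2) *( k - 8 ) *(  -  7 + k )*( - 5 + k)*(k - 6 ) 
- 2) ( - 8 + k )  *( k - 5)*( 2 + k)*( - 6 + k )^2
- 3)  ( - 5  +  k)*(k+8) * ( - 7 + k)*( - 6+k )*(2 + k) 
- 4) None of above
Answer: 1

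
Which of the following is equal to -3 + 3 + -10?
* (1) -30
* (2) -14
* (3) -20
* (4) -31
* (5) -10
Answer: 5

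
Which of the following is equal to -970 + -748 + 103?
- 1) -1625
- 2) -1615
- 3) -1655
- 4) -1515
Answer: 2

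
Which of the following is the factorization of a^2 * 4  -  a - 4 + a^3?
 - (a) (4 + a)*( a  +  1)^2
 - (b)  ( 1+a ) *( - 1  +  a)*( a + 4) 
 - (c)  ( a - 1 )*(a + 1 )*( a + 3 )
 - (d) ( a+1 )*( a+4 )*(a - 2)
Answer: b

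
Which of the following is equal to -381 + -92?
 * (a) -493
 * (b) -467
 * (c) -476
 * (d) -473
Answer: d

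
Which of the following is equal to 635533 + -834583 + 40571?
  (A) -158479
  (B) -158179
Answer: A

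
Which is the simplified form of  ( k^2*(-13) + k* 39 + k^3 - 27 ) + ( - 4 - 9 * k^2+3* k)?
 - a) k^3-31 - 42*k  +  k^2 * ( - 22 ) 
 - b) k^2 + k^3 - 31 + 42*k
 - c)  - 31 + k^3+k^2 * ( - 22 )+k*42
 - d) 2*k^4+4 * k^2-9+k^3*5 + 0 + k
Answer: c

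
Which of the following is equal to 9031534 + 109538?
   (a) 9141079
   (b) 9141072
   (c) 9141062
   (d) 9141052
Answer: b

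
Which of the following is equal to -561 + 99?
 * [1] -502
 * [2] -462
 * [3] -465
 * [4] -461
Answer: 2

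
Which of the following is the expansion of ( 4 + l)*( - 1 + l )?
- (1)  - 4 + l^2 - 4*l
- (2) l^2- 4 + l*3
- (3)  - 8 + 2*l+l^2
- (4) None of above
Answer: 2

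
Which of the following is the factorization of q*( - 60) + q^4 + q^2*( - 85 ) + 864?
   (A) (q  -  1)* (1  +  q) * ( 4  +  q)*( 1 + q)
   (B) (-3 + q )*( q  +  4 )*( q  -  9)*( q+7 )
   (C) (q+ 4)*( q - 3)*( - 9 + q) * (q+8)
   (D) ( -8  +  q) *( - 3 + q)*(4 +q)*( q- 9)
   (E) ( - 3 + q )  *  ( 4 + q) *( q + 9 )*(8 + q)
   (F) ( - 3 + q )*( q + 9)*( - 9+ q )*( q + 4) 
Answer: C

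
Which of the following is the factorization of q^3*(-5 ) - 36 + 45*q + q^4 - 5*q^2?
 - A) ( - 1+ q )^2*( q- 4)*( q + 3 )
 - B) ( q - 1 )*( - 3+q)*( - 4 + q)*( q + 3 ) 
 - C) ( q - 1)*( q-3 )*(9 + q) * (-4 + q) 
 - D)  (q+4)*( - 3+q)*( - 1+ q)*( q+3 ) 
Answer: B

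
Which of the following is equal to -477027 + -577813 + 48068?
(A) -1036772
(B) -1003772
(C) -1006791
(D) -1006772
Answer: D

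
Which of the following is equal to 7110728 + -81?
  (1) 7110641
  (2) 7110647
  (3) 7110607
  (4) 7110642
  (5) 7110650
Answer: 2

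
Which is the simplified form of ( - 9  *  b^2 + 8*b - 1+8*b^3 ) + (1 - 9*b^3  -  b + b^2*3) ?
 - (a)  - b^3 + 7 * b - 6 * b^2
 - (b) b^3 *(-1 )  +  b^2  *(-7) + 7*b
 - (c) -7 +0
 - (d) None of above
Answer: a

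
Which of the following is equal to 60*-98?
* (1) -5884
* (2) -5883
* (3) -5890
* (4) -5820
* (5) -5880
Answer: 5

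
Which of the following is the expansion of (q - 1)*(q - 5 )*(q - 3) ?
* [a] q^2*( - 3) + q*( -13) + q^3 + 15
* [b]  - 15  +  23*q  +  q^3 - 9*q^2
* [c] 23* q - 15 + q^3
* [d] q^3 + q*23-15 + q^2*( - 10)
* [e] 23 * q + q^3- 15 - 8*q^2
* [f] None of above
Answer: b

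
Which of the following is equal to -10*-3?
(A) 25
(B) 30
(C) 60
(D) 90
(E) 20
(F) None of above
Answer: B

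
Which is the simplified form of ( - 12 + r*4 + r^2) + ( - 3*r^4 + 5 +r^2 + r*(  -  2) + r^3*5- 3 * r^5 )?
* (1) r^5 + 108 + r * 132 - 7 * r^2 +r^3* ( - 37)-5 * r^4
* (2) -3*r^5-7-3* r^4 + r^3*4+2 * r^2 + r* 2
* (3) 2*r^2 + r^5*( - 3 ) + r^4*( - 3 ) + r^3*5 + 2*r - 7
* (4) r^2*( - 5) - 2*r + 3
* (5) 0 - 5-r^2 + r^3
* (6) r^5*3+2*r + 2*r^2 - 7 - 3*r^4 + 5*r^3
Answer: 3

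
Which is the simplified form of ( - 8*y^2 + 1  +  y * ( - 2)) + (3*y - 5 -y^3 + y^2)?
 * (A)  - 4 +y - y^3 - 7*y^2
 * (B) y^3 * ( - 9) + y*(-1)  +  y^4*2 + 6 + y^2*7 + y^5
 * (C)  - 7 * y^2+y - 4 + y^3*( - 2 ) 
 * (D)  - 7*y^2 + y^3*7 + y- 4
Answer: A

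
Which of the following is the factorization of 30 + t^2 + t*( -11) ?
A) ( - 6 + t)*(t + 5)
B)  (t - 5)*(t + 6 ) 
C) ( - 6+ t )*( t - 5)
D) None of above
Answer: C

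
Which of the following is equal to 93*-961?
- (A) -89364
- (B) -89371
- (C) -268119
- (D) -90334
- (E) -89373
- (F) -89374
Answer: E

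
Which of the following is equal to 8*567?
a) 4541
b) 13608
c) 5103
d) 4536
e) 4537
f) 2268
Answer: d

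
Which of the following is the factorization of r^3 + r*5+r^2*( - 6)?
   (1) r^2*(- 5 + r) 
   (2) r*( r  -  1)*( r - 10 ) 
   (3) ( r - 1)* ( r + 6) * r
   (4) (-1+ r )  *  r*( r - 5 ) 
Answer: 4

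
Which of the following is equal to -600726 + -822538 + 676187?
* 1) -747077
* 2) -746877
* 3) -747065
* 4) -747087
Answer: 1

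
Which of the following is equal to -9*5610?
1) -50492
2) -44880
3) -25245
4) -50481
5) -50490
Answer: 5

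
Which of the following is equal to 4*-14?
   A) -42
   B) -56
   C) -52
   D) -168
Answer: B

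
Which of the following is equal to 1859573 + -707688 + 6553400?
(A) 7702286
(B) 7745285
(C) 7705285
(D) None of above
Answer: C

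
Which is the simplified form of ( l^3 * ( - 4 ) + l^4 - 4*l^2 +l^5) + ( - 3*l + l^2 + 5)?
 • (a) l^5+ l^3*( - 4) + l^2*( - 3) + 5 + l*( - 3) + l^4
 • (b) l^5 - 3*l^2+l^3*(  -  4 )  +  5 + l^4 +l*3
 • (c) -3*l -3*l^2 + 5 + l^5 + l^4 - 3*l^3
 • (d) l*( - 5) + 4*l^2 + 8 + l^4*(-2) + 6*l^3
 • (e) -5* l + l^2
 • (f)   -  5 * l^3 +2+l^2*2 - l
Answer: a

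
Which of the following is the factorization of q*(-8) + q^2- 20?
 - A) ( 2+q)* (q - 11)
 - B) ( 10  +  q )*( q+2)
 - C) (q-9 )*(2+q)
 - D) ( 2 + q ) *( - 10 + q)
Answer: D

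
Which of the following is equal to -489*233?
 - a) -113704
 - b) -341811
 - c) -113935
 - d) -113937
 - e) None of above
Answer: d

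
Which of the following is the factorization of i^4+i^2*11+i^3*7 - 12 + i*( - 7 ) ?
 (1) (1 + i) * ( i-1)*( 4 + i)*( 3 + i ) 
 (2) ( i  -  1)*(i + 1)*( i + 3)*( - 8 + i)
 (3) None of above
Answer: 1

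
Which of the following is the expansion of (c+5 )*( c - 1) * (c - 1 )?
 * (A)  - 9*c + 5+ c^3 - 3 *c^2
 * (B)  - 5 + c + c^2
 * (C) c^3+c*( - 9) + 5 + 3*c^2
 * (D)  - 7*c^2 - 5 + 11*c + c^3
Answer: C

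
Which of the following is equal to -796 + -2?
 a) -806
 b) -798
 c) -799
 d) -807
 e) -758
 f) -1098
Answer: b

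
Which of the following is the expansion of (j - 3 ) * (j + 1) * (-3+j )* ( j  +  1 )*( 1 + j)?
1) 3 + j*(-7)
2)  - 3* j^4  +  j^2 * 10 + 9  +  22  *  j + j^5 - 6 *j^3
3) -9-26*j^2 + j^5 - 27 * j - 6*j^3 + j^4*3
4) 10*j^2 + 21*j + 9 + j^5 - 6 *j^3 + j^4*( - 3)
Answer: 4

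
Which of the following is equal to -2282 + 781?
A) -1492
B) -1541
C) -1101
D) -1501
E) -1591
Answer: D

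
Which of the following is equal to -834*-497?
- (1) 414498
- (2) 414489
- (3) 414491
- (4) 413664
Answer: 1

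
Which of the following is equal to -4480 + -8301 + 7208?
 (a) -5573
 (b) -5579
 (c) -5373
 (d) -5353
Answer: a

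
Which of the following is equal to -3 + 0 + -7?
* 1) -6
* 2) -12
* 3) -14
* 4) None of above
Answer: 4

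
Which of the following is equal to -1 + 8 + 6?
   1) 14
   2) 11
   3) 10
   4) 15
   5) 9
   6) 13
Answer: 6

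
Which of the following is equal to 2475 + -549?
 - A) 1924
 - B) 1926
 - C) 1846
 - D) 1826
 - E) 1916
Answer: B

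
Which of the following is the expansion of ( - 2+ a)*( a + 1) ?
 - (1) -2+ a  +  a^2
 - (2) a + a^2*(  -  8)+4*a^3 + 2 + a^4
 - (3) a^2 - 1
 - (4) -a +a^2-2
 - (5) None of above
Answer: 4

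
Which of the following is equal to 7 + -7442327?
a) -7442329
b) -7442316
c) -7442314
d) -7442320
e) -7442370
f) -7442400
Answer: d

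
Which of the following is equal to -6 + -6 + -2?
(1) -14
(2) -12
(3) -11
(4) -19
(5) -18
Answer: 1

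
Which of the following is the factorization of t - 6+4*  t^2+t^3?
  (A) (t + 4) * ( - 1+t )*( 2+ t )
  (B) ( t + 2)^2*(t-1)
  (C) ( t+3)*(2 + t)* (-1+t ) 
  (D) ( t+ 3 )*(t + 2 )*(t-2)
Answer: C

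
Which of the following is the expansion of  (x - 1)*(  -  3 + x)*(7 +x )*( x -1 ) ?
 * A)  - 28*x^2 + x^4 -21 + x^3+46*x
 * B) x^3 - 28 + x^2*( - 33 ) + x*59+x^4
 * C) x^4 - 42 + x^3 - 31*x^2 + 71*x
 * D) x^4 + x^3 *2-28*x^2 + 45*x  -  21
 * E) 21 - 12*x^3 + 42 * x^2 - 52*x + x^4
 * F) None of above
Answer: F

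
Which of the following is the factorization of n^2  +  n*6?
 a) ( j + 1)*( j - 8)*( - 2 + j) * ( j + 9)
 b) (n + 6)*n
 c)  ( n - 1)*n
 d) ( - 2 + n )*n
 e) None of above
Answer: b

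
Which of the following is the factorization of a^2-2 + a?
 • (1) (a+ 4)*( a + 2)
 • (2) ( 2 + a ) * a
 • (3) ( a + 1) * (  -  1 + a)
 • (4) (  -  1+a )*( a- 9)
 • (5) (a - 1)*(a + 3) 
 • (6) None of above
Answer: 6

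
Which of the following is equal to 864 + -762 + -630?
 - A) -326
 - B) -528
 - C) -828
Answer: B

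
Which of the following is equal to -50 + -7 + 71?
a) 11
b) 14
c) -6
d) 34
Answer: b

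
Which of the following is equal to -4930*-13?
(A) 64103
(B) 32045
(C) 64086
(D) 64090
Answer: D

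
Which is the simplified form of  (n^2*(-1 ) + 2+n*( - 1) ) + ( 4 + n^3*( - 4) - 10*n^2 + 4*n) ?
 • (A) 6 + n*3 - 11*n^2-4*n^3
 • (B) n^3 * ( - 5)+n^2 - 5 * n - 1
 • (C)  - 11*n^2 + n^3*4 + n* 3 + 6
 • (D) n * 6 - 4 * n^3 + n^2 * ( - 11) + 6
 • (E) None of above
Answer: A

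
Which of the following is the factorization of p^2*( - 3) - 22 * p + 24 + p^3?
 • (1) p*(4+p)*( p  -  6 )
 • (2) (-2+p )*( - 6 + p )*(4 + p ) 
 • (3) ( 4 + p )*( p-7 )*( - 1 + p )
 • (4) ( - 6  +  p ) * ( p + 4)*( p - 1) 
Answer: 4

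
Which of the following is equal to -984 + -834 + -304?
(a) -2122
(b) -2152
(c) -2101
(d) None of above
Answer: a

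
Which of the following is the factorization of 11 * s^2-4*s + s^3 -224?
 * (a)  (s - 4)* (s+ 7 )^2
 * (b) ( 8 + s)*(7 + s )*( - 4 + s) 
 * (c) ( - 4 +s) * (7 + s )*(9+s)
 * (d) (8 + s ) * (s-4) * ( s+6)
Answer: b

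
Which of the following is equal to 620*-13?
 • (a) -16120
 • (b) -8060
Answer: b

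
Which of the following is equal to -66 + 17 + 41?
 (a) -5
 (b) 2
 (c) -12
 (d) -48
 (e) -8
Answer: e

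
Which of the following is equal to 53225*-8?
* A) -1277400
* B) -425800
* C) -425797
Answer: B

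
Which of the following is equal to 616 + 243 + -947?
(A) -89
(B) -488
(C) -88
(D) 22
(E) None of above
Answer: C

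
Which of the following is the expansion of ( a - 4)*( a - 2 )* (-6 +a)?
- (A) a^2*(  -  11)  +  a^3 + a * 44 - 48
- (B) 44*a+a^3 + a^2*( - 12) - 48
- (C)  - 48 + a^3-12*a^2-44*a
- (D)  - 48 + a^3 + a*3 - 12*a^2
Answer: B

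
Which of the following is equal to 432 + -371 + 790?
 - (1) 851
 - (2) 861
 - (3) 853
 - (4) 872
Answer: 1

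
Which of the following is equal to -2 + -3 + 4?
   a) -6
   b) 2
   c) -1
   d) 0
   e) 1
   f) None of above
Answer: c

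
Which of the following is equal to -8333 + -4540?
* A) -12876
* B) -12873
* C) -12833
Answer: B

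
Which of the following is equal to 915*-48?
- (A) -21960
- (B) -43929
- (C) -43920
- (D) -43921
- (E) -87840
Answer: C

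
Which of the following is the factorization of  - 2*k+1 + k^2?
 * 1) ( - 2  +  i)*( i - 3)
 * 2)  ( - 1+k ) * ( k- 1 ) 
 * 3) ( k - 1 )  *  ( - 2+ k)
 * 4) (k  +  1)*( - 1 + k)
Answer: 2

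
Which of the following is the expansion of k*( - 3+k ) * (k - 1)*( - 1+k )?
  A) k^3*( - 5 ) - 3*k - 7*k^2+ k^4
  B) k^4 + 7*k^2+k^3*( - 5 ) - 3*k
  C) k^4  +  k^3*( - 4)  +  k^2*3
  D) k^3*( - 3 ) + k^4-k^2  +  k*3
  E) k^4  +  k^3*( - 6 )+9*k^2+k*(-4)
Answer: B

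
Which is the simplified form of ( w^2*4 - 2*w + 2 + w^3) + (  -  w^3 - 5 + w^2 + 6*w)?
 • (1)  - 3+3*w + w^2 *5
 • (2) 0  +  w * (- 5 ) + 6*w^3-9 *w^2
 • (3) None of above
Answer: 3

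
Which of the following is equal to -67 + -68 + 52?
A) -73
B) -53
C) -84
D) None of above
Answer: D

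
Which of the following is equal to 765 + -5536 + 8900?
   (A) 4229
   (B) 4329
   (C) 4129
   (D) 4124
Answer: C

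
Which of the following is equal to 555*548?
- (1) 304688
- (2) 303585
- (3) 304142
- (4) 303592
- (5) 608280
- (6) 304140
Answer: 6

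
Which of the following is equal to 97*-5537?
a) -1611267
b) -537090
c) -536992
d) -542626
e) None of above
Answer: e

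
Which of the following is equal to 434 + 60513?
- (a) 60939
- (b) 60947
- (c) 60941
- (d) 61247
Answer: b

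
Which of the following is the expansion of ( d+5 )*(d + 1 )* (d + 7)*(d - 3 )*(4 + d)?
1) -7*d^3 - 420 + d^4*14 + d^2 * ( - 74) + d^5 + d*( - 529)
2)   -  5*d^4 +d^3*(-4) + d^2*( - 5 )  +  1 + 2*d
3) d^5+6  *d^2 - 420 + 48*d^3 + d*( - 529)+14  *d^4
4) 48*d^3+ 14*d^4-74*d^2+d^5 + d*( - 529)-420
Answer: 4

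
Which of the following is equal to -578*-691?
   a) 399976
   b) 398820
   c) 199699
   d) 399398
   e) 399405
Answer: d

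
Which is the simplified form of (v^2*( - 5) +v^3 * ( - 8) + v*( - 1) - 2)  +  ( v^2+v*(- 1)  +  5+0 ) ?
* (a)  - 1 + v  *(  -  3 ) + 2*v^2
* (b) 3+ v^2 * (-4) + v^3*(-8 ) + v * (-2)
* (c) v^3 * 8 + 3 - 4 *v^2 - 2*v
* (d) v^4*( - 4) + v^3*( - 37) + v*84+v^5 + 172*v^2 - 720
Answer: b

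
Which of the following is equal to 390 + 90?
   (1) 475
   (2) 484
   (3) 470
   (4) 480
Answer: 4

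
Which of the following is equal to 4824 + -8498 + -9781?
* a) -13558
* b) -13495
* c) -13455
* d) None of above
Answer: c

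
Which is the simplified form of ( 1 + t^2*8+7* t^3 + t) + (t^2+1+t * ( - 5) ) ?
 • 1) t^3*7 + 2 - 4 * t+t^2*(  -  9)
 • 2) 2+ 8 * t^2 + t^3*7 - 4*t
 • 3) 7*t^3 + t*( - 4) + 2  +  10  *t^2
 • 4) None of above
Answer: 4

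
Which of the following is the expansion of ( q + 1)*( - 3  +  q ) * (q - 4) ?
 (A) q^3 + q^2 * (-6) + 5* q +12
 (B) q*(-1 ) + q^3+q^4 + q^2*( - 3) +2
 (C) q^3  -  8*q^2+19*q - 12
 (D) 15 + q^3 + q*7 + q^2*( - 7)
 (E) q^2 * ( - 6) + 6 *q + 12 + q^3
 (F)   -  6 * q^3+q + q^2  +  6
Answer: A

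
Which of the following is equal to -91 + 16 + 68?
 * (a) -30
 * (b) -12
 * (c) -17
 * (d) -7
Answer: d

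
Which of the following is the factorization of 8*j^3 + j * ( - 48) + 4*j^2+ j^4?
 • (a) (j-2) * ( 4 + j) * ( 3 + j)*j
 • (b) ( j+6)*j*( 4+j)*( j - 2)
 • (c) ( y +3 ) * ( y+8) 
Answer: b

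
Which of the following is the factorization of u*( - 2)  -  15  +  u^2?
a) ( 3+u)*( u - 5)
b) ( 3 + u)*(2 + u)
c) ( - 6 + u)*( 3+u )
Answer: a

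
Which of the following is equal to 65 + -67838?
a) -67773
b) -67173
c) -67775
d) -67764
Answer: a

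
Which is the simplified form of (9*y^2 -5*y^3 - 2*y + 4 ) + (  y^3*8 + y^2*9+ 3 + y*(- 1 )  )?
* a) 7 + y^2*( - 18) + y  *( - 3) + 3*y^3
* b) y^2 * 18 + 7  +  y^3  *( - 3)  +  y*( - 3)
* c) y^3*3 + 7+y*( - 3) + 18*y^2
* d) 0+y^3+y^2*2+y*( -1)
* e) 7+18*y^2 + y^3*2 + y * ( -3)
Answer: c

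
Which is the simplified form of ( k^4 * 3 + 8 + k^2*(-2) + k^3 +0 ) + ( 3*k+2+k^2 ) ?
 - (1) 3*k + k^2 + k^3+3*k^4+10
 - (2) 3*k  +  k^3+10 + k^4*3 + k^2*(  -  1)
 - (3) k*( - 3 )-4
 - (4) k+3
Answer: 2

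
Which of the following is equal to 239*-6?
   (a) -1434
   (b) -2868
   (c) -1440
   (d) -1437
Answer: a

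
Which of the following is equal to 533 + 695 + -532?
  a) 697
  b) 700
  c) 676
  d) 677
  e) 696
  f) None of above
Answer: e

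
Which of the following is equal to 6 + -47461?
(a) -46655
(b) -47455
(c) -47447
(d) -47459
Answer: b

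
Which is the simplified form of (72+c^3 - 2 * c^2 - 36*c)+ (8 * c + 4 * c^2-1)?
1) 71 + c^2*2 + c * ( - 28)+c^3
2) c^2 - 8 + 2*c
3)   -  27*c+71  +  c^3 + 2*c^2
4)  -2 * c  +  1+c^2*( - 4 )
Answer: 1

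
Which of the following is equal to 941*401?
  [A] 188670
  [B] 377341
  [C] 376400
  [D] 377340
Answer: B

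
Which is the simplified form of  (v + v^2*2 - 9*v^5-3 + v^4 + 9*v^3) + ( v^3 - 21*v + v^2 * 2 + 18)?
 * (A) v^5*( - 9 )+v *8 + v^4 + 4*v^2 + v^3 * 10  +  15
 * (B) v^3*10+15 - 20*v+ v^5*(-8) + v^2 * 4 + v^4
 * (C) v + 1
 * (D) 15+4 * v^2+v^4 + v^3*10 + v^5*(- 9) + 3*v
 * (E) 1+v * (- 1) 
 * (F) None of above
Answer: F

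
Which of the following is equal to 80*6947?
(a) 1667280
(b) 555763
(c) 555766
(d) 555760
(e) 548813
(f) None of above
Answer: d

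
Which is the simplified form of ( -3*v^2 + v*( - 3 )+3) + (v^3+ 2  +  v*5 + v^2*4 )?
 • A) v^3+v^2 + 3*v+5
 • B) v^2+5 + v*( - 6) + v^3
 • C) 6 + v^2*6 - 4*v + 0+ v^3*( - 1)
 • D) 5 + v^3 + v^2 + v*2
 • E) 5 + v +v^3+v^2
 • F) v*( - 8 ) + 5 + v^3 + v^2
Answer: D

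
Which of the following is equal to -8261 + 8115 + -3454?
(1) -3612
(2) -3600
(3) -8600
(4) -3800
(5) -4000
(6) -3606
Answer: 2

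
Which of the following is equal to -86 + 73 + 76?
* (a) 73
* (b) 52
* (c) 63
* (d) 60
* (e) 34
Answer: c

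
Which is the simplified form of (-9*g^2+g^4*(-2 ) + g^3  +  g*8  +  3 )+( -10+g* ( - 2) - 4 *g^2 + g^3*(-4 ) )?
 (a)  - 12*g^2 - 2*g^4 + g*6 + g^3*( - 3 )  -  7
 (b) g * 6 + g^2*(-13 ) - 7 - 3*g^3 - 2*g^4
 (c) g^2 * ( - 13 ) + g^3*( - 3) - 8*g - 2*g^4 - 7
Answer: b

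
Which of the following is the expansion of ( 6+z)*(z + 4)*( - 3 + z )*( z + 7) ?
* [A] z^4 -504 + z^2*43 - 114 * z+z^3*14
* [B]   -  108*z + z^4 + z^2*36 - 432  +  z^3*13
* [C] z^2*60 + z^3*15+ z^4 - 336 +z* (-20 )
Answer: A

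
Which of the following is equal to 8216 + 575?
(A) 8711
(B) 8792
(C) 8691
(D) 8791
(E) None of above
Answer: D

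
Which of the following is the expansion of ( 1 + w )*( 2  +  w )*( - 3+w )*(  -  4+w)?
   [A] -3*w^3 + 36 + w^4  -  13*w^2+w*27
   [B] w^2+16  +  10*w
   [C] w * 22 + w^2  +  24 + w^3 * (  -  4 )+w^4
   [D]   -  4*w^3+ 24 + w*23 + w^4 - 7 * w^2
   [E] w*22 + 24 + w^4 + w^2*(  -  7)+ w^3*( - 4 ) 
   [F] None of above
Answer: E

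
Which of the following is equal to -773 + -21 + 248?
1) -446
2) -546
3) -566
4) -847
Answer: 2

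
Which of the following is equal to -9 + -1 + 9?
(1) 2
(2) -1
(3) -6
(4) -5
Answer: 2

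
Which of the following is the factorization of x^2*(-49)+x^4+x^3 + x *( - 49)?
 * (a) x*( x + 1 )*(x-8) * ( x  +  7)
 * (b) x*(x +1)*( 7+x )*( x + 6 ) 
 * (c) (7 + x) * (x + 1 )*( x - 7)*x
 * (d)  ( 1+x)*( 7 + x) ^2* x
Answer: c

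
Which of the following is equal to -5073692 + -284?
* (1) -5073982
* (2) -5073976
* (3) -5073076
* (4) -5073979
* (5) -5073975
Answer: 2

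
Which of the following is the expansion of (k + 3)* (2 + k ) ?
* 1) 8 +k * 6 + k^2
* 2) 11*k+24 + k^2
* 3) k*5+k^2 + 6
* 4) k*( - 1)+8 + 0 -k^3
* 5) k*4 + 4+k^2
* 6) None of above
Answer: 3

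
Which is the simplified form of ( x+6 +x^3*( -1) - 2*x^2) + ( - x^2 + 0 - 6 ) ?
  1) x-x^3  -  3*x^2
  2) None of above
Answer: 1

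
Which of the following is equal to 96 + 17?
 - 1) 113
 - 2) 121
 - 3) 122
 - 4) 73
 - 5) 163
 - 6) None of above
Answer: 1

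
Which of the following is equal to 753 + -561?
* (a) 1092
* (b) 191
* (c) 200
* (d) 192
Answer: d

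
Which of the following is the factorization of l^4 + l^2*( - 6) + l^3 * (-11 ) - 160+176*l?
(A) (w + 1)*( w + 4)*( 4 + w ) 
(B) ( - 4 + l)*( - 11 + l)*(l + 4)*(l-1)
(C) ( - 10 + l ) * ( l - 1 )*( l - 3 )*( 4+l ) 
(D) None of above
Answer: D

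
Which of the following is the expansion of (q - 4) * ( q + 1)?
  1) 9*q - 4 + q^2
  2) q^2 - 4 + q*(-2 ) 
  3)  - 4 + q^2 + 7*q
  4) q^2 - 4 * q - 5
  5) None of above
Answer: 5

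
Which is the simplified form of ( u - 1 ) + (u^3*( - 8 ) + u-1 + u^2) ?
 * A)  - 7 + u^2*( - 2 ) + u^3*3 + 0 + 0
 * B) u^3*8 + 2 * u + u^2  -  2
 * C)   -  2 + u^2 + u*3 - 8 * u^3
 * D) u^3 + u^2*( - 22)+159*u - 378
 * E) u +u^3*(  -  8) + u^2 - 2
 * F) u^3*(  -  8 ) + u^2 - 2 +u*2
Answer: F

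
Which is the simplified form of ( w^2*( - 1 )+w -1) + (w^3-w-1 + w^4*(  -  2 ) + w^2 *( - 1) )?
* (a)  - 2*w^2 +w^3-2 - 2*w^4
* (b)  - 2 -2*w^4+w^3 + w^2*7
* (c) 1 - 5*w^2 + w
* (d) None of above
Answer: a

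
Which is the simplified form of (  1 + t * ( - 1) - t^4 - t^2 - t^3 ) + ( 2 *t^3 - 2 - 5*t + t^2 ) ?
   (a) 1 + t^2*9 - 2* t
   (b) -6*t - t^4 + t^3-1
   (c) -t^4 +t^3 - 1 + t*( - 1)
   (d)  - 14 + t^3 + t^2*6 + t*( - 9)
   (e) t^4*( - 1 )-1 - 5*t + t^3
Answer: b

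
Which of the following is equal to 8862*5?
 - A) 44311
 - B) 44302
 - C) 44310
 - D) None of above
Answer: C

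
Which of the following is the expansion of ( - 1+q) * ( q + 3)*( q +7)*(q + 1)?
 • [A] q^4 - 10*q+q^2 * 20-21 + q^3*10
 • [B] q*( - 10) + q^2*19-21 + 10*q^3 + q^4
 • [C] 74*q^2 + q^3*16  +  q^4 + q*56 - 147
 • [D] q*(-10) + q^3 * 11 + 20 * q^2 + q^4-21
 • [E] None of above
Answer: A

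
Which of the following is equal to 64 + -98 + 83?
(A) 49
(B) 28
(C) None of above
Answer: A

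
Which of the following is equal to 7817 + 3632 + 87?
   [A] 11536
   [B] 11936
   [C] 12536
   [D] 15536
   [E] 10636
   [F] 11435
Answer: A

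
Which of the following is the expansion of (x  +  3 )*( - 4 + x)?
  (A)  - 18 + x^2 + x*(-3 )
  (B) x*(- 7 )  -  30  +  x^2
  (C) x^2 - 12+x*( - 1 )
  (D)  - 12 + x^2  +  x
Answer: C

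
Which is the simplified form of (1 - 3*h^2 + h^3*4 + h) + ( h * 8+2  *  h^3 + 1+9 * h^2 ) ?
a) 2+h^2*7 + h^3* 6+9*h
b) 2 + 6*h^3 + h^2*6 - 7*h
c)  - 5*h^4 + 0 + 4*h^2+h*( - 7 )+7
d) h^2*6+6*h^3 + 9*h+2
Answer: d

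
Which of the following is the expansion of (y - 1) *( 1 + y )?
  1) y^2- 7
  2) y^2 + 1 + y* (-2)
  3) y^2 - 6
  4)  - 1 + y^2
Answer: 4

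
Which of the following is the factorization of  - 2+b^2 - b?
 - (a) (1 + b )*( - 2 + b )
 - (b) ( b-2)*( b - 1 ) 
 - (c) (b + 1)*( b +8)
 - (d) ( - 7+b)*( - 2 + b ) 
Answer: a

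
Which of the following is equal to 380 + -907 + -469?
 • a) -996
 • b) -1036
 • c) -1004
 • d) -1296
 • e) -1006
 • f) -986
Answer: a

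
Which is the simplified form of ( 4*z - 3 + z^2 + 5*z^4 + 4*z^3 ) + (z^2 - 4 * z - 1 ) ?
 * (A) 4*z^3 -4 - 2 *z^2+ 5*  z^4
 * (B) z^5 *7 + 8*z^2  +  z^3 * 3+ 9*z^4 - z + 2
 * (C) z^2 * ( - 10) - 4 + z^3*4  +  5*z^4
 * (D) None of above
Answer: D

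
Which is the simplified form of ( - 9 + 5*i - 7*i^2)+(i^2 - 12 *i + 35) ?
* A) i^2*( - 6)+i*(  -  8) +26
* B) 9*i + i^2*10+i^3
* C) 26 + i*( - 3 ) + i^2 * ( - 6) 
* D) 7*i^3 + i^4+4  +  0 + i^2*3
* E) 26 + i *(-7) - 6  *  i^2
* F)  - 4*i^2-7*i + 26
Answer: E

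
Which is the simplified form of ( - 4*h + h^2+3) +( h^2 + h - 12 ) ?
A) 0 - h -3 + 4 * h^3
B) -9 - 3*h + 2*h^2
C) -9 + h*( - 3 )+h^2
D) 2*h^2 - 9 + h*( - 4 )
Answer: B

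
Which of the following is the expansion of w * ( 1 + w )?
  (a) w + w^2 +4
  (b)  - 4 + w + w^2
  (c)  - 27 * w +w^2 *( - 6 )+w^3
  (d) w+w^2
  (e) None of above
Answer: d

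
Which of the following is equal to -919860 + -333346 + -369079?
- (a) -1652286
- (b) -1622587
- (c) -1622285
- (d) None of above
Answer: c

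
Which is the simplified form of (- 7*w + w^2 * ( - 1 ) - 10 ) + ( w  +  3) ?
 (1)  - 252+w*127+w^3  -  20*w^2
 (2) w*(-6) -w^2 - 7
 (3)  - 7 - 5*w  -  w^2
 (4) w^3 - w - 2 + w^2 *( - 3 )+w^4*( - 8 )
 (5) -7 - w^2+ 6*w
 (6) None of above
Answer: 2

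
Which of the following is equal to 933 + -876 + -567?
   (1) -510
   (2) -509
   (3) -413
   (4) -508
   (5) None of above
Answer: 1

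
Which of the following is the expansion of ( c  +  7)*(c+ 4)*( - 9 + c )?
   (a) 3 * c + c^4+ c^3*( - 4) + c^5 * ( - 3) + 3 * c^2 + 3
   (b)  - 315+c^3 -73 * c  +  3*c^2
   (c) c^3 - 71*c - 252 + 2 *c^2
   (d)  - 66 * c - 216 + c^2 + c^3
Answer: c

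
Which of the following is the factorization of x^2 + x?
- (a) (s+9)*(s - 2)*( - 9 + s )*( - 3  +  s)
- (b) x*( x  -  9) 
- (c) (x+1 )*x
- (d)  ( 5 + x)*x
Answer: c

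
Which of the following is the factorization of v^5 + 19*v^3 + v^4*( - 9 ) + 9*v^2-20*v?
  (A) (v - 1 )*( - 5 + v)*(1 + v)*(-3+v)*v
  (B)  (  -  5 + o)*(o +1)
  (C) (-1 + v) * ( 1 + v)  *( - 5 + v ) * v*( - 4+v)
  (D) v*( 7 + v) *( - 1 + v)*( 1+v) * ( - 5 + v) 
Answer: C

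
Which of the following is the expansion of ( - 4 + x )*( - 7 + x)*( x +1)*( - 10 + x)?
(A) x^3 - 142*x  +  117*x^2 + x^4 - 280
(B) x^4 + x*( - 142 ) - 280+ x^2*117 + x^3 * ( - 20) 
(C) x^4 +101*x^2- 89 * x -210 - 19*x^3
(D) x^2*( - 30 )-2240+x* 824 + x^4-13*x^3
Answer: B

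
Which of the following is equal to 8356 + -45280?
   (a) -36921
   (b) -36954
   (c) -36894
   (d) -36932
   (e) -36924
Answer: e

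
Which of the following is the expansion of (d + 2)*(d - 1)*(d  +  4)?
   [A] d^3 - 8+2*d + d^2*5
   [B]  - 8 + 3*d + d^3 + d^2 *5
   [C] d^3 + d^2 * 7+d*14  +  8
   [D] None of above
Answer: A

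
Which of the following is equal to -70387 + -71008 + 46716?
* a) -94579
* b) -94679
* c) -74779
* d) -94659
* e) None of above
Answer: b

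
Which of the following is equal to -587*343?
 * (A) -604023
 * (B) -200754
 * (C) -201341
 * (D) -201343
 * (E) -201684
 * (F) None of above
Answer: C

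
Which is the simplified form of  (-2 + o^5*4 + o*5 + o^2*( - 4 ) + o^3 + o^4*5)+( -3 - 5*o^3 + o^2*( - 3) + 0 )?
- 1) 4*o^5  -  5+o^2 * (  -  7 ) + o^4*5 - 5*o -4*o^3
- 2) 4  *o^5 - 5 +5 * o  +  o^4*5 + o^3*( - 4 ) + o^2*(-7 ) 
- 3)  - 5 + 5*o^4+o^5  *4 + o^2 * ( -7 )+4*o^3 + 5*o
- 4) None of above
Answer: 2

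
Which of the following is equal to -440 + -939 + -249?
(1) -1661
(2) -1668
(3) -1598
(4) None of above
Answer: 4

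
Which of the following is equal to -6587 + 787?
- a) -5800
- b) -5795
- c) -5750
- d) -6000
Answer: a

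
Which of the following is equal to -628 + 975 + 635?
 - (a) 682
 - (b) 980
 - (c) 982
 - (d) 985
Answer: c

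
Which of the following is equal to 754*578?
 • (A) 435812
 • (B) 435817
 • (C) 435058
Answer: A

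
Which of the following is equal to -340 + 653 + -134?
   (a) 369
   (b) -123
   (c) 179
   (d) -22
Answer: c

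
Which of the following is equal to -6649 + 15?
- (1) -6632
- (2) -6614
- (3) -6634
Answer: 3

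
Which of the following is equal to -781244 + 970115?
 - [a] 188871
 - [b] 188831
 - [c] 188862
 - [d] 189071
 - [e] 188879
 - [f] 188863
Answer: a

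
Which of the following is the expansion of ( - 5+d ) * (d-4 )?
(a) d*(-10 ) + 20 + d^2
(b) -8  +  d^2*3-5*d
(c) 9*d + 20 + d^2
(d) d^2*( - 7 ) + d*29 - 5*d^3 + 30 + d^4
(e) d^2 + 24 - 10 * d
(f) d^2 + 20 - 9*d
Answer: f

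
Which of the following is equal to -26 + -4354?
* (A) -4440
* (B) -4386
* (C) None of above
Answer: C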